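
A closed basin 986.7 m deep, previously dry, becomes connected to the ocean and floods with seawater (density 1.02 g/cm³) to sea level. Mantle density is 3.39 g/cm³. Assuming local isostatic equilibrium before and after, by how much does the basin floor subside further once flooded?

After flooding the water column is d + s deep. Its weight must equal the weight of mantle displaced by the extra subsidence s: (d + s) ρ_w = s ρ_m.
s = d ρ_w / (ρ_m − ρ_w) = 986.7 m × 1.02/(3.39 − 1.02) = 425 m.

425 m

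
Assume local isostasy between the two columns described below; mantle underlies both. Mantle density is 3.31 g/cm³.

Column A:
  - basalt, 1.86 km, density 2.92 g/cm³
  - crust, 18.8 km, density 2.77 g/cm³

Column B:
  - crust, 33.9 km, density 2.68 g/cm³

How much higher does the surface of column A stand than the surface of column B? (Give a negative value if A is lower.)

For any compensation level in the mantle, the mantle terms cancel and isostasy reduces to e = (Σt_A − Σt_B) − (Σ(ρt)_A − Σ(ρt)_B) / ρ_m.
Σt_A = 20.66 km; Σt_B = 33.9 km; Σ(ρt)_A = 57.5072; Σ(ρt)_B = 90.852 (in km·g/cm³).
e = (20.66 − 33.9) − (57.5072 − 90.852) / 3.31 = −3.17 km.

−3.17 km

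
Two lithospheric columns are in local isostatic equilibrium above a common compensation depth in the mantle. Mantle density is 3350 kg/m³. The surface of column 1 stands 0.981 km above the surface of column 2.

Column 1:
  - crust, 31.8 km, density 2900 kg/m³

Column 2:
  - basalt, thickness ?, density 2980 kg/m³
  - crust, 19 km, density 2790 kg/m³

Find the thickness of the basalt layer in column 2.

Take the compensation level at the base of the deeper column (depth z_c below the surface of column 1) and equate Σ ρ_i t_i down to z_c; mantle fills any gap and the z_c terms cancel.
Column 1: 31.8×2900 + (z_c − 31.8)×3350
Column 2: 0.981×0 + x×2980 + 19×2790 + (z_c − 0.981 − 19 − x)×3350
The z_c×3350 term appears on both sides and cancels. Collect the known terms of each column as K = Σ(ρt)_known − 3350 × (depth of known layers): K_1 = 92220 − 3350×31.8 = −14310; K_2 = 53010 − 3350×(0.981 + 19) = −13926.35.
Balance: K_1 = K_2 − x×(3350 − 2980), so x = (K_2 − K_1)/(3350 − 2980) = 383.65/370 = 1.04 km.

1.04 km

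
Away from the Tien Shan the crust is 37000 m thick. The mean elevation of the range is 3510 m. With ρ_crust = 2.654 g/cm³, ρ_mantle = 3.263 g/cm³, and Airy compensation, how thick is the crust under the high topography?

Root depth r = h ρ_c / (ρ_m − ρ_c) = 3510 m × 2.654 / 0.609 = 15300 m.
Total thickness = T + h + r = 37000 m + 3510 m + 15300 m = 55800 m.

55800 m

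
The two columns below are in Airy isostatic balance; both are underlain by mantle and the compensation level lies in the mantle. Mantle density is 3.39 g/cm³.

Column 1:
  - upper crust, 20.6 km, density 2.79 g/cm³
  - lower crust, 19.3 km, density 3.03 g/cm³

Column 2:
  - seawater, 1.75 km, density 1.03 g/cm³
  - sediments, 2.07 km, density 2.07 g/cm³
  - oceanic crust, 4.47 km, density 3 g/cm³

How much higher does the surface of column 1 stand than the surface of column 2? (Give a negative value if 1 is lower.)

3.16 km

For any compensation level in the mantle, the mantle terms cancel and isostasy reduces to e = (Σt_1 − Σt_2) − (Σ(ρt)_1 − Σ(ρt)_2) / ρ_m.
Σt_1 = 39.9 km; Σt_2 = 8.29 km; Σ(ρt)_1 = 115.953; Σ(ρt)_2 = 19.4974 (in km·g/cm³).
e = (39.9 − 8.29) − (115.953 − 19.4974) / 3.39 = 3.16 km.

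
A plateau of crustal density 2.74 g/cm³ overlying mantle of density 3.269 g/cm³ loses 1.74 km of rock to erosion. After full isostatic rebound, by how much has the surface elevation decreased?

0.282 km

Rebound u = e ρ_c/ρ_m = 1.74 km × 2.74/3.269 = 1.458 km.
Net surface drop = e − u = 1.74 km − 1.458 km = e (ρ_m − ρ_c)/ρ_m = 0.282 km.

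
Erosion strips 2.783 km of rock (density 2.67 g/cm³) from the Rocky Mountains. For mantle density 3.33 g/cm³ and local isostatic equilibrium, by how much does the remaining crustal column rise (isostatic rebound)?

2.23 km

Unloading: uplift u = e ρ_c/ρ_m = 2.783 km × 2.67/3.33 = 2.23 km.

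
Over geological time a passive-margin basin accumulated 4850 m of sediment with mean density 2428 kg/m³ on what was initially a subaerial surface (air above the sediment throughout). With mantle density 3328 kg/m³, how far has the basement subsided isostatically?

Subaerial load: s = t ρ_sed / ρ_m = 4850 m × 2428/3328 = 3540 m.

3540 m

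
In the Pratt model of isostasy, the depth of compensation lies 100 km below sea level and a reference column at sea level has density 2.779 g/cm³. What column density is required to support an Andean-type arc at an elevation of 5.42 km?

2.64 g/cm³

Pratt balance: ρ_ref D = ρ (D + h).
ρ = ρ_ref D/(D + h) = 2.779 × 100 km/(100 km + 5.42 km) = 2.64 g/cm³.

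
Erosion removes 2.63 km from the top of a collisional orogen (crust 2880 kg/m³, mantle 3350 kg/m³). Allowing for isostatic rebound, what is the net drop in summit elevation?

0.369 km

Rebound u = e ρ_c/ρ_m = 2.63 km × 2880/3350 = 2.261 km.
Net surface drop = e − u = 2.63 km − 2.261 km = e (ρ_m − ρ_c)/ρ_m = 0.369 km.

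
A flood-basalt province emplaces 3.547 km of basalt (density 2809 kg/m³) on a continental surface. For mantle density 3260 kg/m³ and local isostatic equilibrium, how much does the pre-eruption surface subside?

Subaerial loading: s = t ρ_load / ρ_m.
s = 3.547 km × 2809/3260 = 3.06 km.

3.06 km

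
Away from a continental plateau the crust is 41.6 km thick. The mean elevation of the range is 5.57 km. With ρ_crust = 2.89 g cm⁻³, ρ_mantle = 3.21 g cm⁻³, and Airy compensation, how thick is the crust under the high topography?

Root depth r = h ρ_c / (ρ_m − ρ_c) = 5.57 km × 2.89 / 0.32 = 50.3 km.
Total thickness = T + h + r = 41.6 km + 5.57 km + 50.3 km = 97.5 km.

97.5 km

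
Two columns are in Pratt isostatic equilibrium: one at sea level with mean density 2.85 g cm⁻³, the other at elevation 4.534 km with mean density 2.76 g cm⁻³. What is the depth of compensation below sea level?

ρ_ref D = ρ (D + h) → D (ρ_ref − ρ) = ρ h.
D = ρ h/(ρ_ref − ρ) = 2.76 × 4.534 km/(2.85 − 2.76) = 139 km.

139 km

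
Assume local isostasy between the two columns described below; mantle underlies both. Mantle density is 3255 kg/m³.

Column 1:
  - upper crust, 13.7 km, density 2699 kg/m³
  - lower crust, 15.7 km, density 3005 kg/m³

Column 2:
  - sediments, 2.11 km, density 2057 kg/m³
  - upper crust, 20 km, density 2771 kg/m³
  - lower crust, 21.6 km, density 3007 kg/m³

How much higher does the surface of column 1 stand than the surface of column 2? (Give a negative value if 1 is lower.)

For any compensation level in the mantle, the mantle terms cancel and isostasy reduces to e = (Σt_1 − Σt_2) − (Σ(ρt)_1 − Σ(ρt)_2) / ρ_m.
Σt_1 = 29.4 km; Σt_2 = 43.71 km; Σ(ρt)_1 = 84154.8; Σ(ρt)_2 = 124711.47 (in km·kg/m³).
e = (29.4 − 43.71) − (84154.8 − 124711.47) / 3255 = −1.85 km.

−1.85 km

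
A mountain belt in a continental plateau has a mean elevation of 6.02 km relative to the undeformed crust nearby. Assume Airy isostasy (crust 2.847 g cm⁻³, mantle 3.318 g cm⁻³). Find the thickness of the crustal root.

36.4 km

Equating mass per unit area of the two columns: the weight of the topography is balanced by the buoyancy of the root, ρ_c h = (ρ_m − ρ_c) r.
r = h · ρ_c / (ρ_m − ρ_c) = 6.02 km × 2.847 / (3.318 − 2.847) = 36.4 km.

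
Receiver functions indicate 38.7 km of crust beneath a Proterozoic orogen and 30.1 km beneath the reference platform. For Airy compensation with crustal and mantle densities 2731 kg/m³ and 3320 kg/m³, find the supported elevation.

1.53 km

Excess crust Δ = 38.7 km − 30.1 km = 8.6 km, split between elevation h and root r with h + r = Δ.
Airy balance ρ_c h = (ρ_m − ρ_c) r gives r = h ρ_c/(ρ_m − ρ_c), so h (1 + ρ_c/(ρ_m − ρ_c)) = Δ, i.e. h = Δ (ρ_m − ρ_c)/ρ_m.
h = 8.6 km × 589/3320 = 1.53 km.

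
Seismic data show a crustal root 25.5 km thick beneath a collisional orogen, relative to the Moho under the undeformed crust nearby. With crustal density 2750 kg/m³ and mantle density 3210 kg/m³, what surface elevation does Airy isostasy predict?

4.27 km

Balancing pressure at the compensation depth: ρ_c h = (ρ_m − ρ_c) r.
h = r (ρ_m − ρ_c) / ρ_c = 25.5 km × (3210 − 2750) / 2750 = 4.27 km.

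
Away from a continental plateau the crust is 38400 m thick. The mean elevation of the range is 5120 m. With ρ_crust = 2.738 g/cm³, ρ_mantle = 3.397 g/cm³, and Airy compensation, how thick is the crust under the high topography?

64800 m

Root depth r = h ρ_c / (ρ_m − ρ_c) = 5120 m × 2.738 / 0.659 = 21270 m.
Total thickness = T + h + r = 38400 m + 5120 m + 21270 m = 64800 m.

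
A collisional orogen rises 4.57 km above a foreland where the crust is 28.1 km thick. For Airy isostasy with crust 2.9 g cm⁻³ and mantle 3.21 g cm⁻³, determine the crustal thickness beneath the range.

Root depth r = h ρ_c / (ρ_m − ρ_c) = 4.57 km × 2.9 / 0.31 = 42.75 km.
Total thickness = T + h + r = 28.1 km + 4.57 km + 42.75 km = 75.4 km.

75.4 km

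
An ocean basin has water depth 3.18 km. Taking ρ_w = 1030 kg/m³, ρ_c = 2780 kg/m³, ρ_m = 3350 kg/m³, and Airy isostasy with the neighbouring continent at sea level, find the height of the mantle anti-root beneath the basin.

9.76 km

For local isostatic compensation: replacing crust with seawater at the top is compensated by replacing crust with mantle at the base: d (ρ_c − ρ_w) = a (ρ_m − ρ_c).
a = d (ρ_c − ρ_w)/(ρ_m − ρ_c) = 3.18 km × 1750/570 = 9.76 km.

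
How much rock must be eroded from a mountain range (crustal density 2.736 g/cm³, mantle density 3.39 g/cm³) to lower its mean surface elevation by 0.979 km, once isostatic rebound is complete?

5.07 km

Net drop Δ = e − u = e − e ρ_c/ρ_m = e (ρ_m − ρ_c)/ρ_m.
e = Δ ρ_m/(ρ_m − ρ_c) = 0.979 km × 3.39/0.654 = 5.07 km.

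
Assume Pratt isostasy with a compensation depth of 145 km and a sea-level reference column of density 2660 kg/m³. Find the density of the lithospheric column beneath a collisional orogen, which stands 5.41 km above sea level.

2560 kg/m³

Pratt balance: ρ_ref D = ρ (D + h).
ρ = ρ_ref D/(D + h) = 2660 × 145 km/(145 km + 5.41 km) = 2560 kg/m³.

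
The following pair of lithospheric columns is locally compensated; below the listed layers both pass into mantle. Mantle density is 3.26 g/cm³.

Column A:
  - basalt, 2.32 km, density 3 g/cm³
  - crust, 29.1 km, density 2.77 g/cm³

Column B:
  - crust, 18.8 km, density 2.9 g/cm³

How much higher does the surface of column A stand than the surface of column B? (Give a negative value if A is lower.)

For any compensation level in the mantle, the mantle terms cancel and isostasy reduces to e = (Σt_A − Σt_B) − (Σ(ρt)_A − Σ(ρt)_B) / ρ_m.
Σt_A = 31.42 km; Σt_B = 18.8 km; Σ(ρt)_A = 87.567; Σ(ρt)_B = 54.52 (in km·g/cm³).
e = (31.42 − 18.8) − (87.567 − 54.52) / 3.26 = 2.48 km.

2.48 km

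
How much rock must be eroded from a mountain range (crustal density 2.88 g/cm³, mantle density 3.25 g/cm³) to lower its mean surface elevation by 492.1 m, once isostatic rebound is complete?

4320 m

Net drop Δ = e − u = e − e ρ_c/ρ_m = e (ρ_m − ρ_c)/ρ_m.
e = Δ ρ_m/(ρ_m − ρ_c) = 492.1 m × 3.25/0.37 = 4320 m.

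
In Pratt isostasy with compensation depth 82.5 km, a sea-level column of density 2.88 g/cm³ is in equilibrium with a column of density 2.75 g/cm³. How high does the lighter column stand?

ρ_ref D = ρ (D + h) → h = D (ρ_ref − ρ)/ρ.
h = 82.5 km × (2.88 − 2.75)/2.75 = 3.9 km.

3.9 km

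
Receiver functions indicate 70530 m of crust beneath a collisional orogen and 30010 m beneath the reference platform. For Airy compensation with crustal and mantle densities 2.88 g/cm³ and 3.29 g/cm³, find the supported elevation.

Excess crust Δ = 70530 m − 30010 m = 40520 m, split between elevation h and root r with h + r = Δ.
Airy balance ρ_c h = (ρ_m − ρ_c) r gives r = h ρ_c/(ρ_m − ρ_c), so h (1 + ρ_c/(ρ_m − ρ_c)) = Δ, i.e. h = Δ (ρ_m − ρ_c)/ρ_m.
h = 40520 m × 0.41/3.29 = 5050 m.

5050 m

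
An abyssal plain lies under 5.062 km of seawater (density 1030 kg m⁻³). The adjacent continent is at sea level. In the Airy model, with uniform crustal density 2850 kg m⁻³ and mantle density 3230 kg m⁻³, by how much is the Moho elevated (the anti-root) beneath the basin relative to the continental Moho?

24.2 km

Equating mass per unit area of the two columns: replacing crust with seawater at the top is compensated by replacing crust with mantle at the base: d (ρ_c − ρ_w) = a (ρ_m − ρ_c).
a = d (ρ_c − ρ_w)/(ρ_m − ρ_c) = 5.062 km × 1820/380 = 24.2 km.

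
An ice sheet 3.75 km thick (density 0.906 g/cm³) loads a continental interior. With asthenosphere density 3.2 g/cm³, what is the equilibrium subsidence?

In Airy isostatic equilibrium: the ice load ρ_ice t is balanced by mantle displaced below, ρ_m s.
s = t ρ_ice / ρ_m = 3.75 km × 0.906/3.2 = 1.06 km.

1.06 km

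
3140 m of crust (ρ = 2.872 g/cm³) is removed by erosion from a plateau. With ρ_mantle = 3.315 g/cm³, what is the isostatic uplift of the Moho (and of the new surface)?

Unloading: uplift u = e ρ_c/ρ_m = 3140 m × 2.872/3.315 = 2720 m.

2720 m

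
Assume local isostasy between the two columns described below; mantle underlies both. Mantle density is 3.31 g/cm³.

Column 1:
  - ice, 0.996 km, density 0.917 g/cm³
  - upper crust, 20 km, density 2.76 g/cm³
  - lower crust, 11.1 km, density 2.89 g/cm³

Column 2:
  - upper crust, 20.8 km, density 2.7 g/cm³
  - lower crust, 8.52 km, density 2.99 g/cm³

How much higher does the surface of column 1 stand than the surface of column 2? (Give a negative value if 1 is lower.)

For any compensation level in the mantle, the mantle terms cancel and isostasy reduces to e = (Σt_1 − Σt_2) − (Σ(ρt)_1 − Σ(ρt)_2) / ρ_m.
Σt_1 = 32.096 km; Σt_2 = 29.32 km; Σ(ρt)_1 = 88.192332; Σ(ρt)_2 = 81.6348 (in km·g/cm³).
e = (32.096 − 29.32) − (88.192332 − 81.6348) / 3.31 = 0.795 km.

0.795 km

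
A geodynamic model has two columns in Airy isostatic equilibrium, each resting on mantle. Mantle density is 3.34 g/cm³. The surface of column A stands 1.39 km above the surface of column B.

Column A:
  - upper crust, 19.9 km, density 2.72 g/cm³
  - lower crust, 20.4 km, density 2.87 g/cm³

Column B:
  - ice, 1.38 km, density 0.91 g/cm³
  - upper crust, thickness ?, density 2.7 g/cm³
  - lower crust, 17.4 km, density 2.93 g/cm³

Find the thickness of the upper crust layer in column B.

Take the compensation level at the base of the deeper column (depth z_c below the surface of column A) and equate Σ ρ_i t_i down to z_c; mantle fills any gap and the z_c terms cancel.
Column A: 19.9×2.72 + 20.4×2.87 + (z_c − 40.3)×3.34
Column B: 1.39×0 + 1.38×0.91 + x×2.7 + 17.4×2.93 + (z_c − 1.39 − 18.78 − x)×3.34
The z_c×3.34 term appears on both sides and cancels. Collect the known terms of each column as K = Σ(ρt)_known − 3.34 × (depth of known layers): K_A = 112.676 − 3.34×40.3 = −21.926; K_B = 52.2378 − 3.34×(1.39 + 18.78) = −15.13.
Balance: K_A = K_B − x×(3.34 − 2.7), so x = (K_B − K_A)/(3.34 − 2.7) = 6.796/0.64 = 10.6 km.

10.6 km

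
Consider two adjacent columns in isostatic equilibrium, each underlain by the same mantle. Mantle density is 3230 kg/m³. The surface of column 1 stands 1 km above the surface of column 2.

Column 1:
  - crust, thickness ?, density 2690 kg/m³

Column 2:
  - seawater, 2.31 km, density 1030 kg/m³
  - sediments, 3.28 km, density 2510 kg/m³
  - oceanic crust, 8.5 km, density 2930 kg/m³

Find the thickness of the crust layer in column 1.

24.5 km

Take the compensation level at the base of the deeper column (depth z_c below the surface of column 1) and equate Σ ρ_i t_i down to z_c; mantle fills any gap and the z_c terms cancel.
Column 1: x×2690 + (z_c − 0 − x)×3230
Column 2: 1×0 + 2.31×1030 + 3.28×2510 + 8.5×2930 + (z_c − 1 − 14.09)×3230
The z_c×3230 term appears on both sides and cancels. Collect the known terms of each column as K = Σ(ρt)_known − 3230 × (depth of known layers): K_1 = 0 − 3230×0 = 0; K_2 = 35517.1 − 3230×(1 + 14.09) = −13223.6.
Balance: K_1 − x×(3230 − 2690) = K_2, so x = (K_1 − K_2)/(3230 − 2690) = 13223.6/540 = 24.5 km.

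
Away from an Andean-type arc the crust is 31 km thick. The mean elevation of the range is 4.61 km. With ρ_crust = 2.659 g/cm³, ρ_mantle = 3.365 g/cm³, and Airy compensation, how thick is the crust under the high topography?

53 km

Root depth r = h ρ_c / (ρ_m − ρ_c) = 4.61 km × 2.659 / 0.706 = 17.36 km.
Total thickness = T + h + r = 31 km + 4.61 km + 17.36 km = 53 km.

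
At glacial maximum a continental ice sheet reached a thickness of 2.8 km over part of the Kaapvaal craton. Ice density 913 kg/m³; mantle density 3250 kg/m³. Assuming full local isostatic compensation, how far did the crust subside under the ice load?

By Archimedes' principle applied to the lithosphere: the ice load ρ_ice t is balanced by mantle displaced below, ρ_m s.
s = t ρ_ice / ρ_m = 2.8 km × 913/3250 = 0.787 km.

0.787 km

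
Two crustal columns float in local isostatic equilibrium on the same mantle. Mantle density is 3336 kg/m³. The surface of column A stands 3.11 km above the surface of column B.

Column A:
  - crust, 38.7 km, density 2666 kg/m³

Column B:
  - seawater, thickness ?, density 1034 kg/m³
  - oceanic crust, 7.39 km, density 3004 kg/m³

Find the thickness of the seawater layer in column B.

5.69 km

Take the compensation level at the base of the deeper column (depth z_c below the surface of column A) and equate Σ ρ_i t_i down to z_c; mantle fills any gap and the z_c terms cancel.
Column A: 38.7×2666 + (z_c − 38.7)×3336
Column B: 3.11×0 + x×1034 + 7.39×3004 + (z_c − 3.11 − 7.39 − x)×3336
The z_c×3336 term appears on both sides and cancels. Collect the known terms of each column as K = Σ(ρt)_known − 3336 × (depth of known layers): K_A = 103174.2 − 3336×38.7 = −25929; K_B = 22199.56 − 3336×(3.11 + 7.39) = −12828.44.
Balance: K_A = K_B − x×(3336 − 1034), so x = (K_B − K_A)/(3336 − 1034) = 13100.6/2302 = 5.69 km.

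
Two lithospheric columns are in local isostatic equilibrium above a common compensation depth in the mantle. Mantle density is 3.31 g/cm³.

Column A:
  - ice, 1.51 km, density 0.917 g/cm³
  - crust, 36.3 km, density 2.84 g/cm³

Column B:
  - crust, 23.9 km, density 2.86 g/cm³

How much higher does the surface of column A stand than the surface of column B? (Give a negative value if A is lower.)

3 km

For any compensation level in the mantle, the mantle terms cancel and isostasy reduces to e = (Σt_A − Σt_B) − (Σ(ρt)_A − Σ(ρt)_B) / ρ_m.
Σt_A = 37.81 km; Σt_B = 23.9 km; Σ(ρt)_A = 104.47667; Σ(ρt)_B = 68.354 (in km·g/cm³).
e = (37.81 − 23.9) − (104.47667 − 68.354) / 3.31 = 3 km.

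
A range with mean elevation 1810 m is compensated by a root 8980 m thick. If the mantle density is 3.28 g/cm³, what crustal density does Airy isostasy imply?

ρ_c h = (ρ_m − ρ_c) r → ρ_c (h + r) = ρ_m r → ρ_c = ρ_m r / (h + r).
ρ_c = 3.28 × 8980 m / (1810 m + 8980 m) = 2.73 g/cm³.

2.73 g/cm³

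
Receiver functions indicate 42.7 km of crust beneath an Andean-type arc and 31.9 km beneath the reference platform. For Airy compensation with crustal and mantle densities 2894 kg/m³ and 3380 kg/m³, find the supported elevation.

1.55 km

Excess crust Δ = 42.7 km − 31.9 km = 10.8 km, split between elevation h and root r with h + r = Δ.
Airy balance ρ_c h = (ρ_m − ρ_c) r gives r = h ρ_c/(ρ_m − ρ_c), so h (1 + ρ_c/(ρ_m − ρ_c)) = Δ, i.e. h = Δ (ρ_m − ρ_c)/ρ_m.
h = 10.8 km × 486/3380 = 1.55 km.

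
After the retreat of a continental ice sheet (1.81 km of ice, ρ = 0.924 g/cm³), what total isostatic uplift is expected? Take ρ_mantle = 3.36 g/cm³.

Removing the load lets mantle flow back in; uplift u satisfies ρ_ice t = ρ_m u.
u = t ρ_ice/ρ_m = 1.81 km × 0.924/3.36 = 0.498 km.

0.498 km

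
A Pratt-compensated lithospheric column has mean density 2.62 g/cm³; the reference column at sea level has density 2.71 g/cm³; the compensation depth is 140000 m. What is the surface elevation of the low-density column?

ρ_ref D = ρ (D + h) → h = D (ρ_ref − ρ)/ρ.
h = 140000 m × (2.71 − 2.62)/2.62 = 4810 m.

4810 m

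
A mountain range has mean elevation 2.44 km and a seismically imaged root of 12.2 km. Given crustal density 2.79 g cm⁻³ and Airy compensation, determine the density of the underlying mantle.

3.35 g cm⁻³

Airy balance: ρ_c h = (ρ_m − ρ_c) r → ρ_m = ρ_c (1 + h/r).
ρ_m = 2.79 × (1 + 2.44 km/12.2 km) = 3.35 g cm⁻³.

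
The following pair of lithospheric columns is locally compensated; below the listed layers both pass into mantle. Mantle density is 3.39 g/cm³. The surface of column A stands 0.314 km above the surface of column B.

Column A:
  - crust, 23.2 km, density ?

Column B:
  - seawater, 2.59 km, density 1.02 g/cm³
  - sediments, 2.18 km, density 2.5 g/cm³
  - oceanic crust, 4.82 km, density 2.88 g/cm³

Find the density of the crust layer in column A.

Take the compensation level at the base of the deeper column (depth z_c below the surface of column A) and equate Σ ρ_i t_i down to z_c; mantle fills any gap and the z_c terms cancel.
Column A: 23.2×ρ + (z_c − 23.2)×3.39
Column B: 0.314×0 + 2.59×1.02 + 2.18×2.5 + 4.82×2.88 + (z_c − 0.314 − 9.59)×3.39
The z_c×3.39 term appears on both sides and cancels. Collect the known terms of each column as K = Σ(ρt)_known − 3.39 × (depth of known layers): K_A = 0 − 3.39×23.2 = −78.648; K_B = 21.9734 − 3.39×(0.314 + 9.59) = −11.60116.
Balance: K_A + 23.2×ρ = K_B, so ρ = (K_B − K_A)/23.2 = 67.0468/23.2 = 2.89 g/cm³.

2.89 g/cm³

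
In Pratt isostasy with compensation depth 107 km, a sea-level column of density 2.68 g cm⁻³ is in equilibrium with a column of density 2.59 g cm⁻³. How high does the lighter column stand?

3.72 km

ρ_ref D = ρ (D + h) → h = D (ρ_ref − ρ)/ρ.
h = 107 km × (2.68 − 2.59)/2.59 = 3.72 km.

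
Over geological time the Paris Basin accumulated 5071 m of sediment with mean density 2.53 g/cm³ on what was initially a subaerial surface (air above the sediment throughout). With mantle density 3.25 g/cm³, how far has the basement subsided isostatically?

3950 m

Subaerial load: s = t ρ_sed / ρ_m = 5071 m × 2.53/3.25 = 3950 m.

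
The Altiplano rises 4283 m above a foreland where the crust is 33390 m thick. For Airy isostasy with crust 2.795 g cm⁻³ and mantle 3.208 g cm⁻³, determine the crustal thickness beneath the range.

Root depth r = h ρ_c / (ρ_m − ρ_c) = 4283 m × 2.795 / 0.413 = 28990 m.
Total thickness = T + h + r = 33390 m + 4283 m + 28990 m = 66700 m.

66700 m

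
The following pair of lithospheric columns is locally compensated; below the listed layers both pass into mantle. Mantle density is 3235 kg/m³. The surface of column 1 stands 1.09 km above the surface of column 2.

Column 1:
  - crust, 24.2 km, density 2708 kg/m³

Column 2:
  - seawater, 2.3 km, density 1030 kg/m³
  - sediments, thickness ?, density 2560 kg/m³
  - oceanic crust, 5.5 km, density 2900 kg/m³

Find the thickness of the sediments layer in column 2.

Take the compensation level at the base of the deeper column (depth z_c below the surface of column 1) and equate Σ ρ_i t_i down to z_c; mantle fills any gap and the z_c terms cancel.
Column 1: 24.2×2708 + (z_c − 24.2)×3235
Column 2: 1.09×0 + 2.3×1030 + x×2560 + 5.5×2900 + (z_c − 1.09 − 7.8 − x)×3235
The z_c×3235 term appears on both sides and cancels. Collect the known terms of each column as K = Σ(ρt)_known − 3235 × (depth of known layers): K_1 = 65533.6 − 3235×24.2 = −12753.4; K_2 = 18319 − 3235×(1.09 + 7.8) = −10440.15.
Balance: K_1 = K_2 − x×(3235 − 2560), so x = (K_2 − K_1)/(3235 − 2560) = 2313.25/675 = 3.43 km.

3.43 km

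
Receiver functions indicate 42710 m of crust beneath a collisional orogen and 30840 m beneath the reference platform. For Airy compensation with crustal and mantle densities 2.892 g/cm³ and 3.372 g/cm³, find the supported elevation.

1690 m

Excess crust Δ = 42710 m − 30840 m = 11870 m, split between elevation h and root r with h + r = Δ.
Airy balance ρ_c h = (ρ_m − ρ_c) r gives r = h ρ_c/(ρ_m − ρ_c), so h (1 + ρ_c/(ρ_m − ρ_c)) = Δ, i.e. h = Δ (ρ_m − ρ_c)/ρ_m.
h = 11870 m × 0.48/3.372 = 1690 m.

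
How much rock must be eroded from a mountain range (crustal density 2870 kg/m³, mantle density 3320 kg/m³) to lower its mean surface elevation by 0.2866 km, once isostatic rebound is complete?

Net drop Δ = e − u = e − e ρ_c/ρ_m = e (ρ_m − ρ_c)/ρ_m.
e = Δ ρ_m/(ρ_m − ρ_c) = 0.2866 km × 3320/450 = 2.11 km.

2.11 km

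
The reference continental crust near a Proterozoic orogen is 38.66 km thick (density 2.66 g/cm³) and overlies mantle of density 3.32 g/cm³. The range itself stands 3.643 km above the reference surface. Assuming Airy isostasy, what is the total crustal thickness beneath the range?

57 km

Root depth r = h ρ_c / (ρ_m − ρ_c) = 3.643 km × 2.66 / 0.66 = 14.68 km.
Total thickness = T + h + r = 38.66 km + 3.643 km + 14.68 km = 57 km.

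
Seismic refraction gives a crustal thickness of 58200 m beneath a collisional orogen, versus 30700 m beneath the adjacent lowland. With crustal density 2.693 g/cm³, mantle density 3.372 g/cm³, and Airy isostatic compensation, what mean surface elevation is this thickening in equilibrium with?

Excess crust Δ = 58200 m − 30700 m = 27500 m, split between elevation h and root r with h + r = Δ.
Airy balance ρ_c h = (ρ_m − ρ_c) r gives r = h ρ_c/(ρ_m − ρ_c), so h (1 + ρ_c/(ρ_m − ρ_c)) = Δ, i.e. h = Δ (ρ_m − ρ_c)/ρ_m.
h = 27500 m × 0.679/3.372 = 5540 m.

5540 m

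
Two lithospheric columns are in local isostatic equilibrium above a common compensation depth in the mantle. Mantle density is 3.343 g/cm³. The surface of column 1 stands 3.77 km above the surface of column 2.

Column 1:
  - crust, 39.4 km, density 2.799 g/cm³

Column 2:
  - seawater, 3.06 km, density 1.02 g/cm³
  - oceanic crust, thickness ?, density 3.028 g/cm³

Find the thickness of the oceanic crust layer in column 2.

Take the compensation level at the base of the deeper column (depth z_c below the surface of column 1) and equate Σ ρ_i t_i down to z_c; mantle fills any gap and the z_c terms cancel.
Column 1: 39.4×2.799 + (z_c − 39.4)×3.343
Column 2: 3.77×0 + 3.06×1.02 + x×3.028 + (z_c − 3.77 − 3.06 − x)×3.343
The z_c×3.343 term appears on both sides and cancels. Collect the known terms of each column as K = Σ(ρt)_known − 3.343 × (depth of known layers): K_1 = 110.2806 − 3.343×39.4 = −21.4336; K_2 = 3.1212 − 3.343×(3.77 + 3.06) = −19.71149.
Balance: K_1 = K_2 − x×(3.343 − 3.028), so x = (K_2 − K_1)/(3.343 − 3.028) = 1.72211/0.315 = 5.47 km.

5.47 km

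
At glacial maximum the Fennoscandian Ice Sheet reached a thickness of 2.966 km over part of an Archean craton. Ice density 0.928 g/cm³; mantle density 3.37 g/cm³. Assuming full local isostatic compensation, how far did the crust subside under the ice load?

0.817 km

Balancing pressure at the compensation depth: the ice load ρ_ice t is balanced by mantle displaced below, ρ_m s.
s = t ρ_ice / ρ_m = 2.966 km × 0.928/3.37 = 0.817 km.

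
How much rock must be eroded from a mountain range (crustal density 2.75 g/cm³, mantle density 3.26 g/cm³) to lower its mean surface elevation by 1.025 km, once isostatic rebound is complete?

6.55 km

Net drop Δ = e − u = e − e ρ_c/ρ_m = e (ρ_m − ρ_c)/ρ_m.
e = Δ ρ_m/(ρ_m − ρ_c) = 1.025 km × 3.26/0.51 = 6.55 km.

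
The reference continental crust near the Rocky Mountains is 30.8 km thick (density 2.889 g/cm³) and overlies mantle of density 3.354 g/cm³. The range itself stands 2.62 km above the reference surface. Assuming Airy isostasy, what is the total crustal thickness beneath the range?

49.7 km

Root depth r = h ρ_c / (ρ_m − ρ_c) = 2.62 km × 2.889 / 0.465 = 16.28 km.
Total thickness = T + h + r = 30.8 km + 2.62 km + 16.28 km = 49.7 km.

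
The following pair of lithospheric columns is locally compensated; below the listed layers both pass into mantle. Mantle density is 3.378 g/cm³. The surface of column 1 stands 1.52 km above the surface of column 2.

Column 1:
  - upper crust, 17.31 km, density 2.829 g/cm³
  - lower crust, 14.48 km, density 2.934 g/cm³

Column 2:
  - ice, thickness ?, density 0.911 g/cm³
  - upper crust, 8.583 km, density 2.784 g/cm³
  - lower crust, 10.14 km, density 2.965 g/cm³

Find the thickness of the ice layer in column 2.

Take the compensation level at the base of the deeper column (depth z_c below the surface of column 1) and equate Σ ρ_i t_i down to z_c; mantle fills any gap and the z_c terms cancel.
Column 1: 17.31×2.829 + 14.48×2.934 + (z_c − 31.79)×3.378
Column 2: 1.52×0 + x×0.911 + 8.583×2.784 + 10.14×2.965 + (z_c − 1.52 − 18.723 − x)×3.378
The z_c×3.378 term appears on both sides and cancels. Collect the known terms of each column as K = Σ(ρt)_known − 3.378 × (depth of known layers): K_1 = 91.45431 − 3.378×31.79 = −15.93231; K_2 = 53.960172 − 3.378×(1.52 + 18.723) = −14.420682.
Balance: K_1 = K_2 − x×(3.378 − 0.911), so x = (K_2 − K_1)/(3.378 − 0.911) = 1.51163/2.467 = 0.613 km.

0.613 km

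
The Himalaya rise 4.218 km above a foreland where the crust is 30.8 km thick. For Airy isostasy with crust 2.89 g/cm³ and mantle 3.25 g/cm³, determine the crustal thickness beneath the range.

Root depth r = h ρ_c / (ρ_m − ρ_c) = 4.218 km × 2.89 / 0.36 = 33.86 km.
Total thickness = T + h + r = 30.8 km + 4.218 km + 33.86 km = 68.9 km.

68.9 km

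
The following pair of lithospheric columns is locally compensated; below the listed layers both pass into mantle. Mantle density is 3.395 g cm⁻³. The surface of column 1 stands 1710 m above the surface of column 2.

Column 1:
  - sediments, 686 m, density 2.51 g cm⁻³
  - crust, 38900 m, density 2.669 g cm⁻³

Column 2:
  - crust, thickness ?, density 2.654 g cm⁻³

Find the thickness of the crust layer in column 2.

31100 m

Take the compensation level at the base of the deeper column (depth z_c below the surface of column 1) and equate Σ ρ_i t_i down to z_c; mantle fills any gap and the z_c terms cancel.
Column 1: 686×2.51 + 38900×2.669 + (z_c − 39586)×3.395
Column 2: 1710×0 + x×2.654 + (z_c − 1710 − 0 − x)×3.395
The z_c×3.395 term appears on both sides and cancels. Collect the known terms of each column as K = Σ(ρt)_known − 3.395 × (depth of known layers): K_1 = 105545.96 − 3.395×39586 = −28848.51; K_2 = 0 − 3.395×(1710 + 0) = −5805.45.
Balance: K_1 = K_2 − x×(3.395 − 2.654), so x = (K_2 − K_1)/(3.395 − 2.654) = 23043.1/0.741 = 31100 m.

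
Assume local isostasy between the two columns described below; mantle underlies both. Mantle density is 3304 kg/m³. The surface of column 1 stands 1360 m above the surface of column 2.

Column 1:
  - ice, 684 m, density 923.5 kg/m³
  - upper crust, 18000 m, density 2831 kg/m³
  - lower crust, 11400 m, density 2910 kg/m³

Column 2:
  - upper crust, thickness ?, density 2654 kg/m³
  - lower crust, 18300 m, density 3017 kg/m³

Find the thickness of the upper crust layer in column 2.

Take the compensation level at the base of the deeper column (depth z_c below the surface of column 1) and equate Σ ρ_i t_i down to z_c; mantle fills any gap and the z_c terms cancel.
Column 1: 684×923.5 + 18000×2831 + 11400×2910 + (z_c − 30084)×3304
Column 2: 1360×0 + x×2654 + 18300×3017 + (z_c − 1360 − 18300 − x)×3304
The z_c×3304 term appears on both sides and cancels. Collect the known terms of each column as K = Σ(ρt)_known − 3304 × (depth of known layers): K_1 = 84763674 − 3304×30084 = −14633862; K_2 = 55211100 − 3304×(1360 + 18300) = −9745540.
Balance: K_1 = K_2 − x×(3304 − 2654), so x = (K_2 − K_1)/(3304 − 2654) = 4888320/650 = 7520 m.

7520 m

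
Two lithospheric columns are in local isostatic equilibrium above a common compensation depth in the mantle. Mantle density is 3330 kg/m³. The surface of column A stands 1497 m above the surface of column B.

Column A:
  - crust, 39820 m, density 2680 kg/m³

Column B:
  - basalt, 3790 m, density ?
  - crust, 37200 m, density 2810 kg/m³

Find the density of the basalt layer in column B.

2920 kg/m³

Take the compensation level at the base of the deeper column (depth z_c below the surface of column A) and equate Σ ρ_i t_i down to z_c; mantle fills any gap and the z_c terms cancel.
Column A: 39820×2680 + (z_c − 39820)×3330
Column B: 1497×0 + 3790×ρ + 37200×2810 + (z_c − 1497 − 40990)×3330
The z_c×3330 term appears on both sides and cancels. Collect the known terms of each column as K = Σ(ρt)_known − 3330 × (depth of known layers): K_A = 106717600 − 3330×39820 = −25883000; K_B = 104532000 − 3330×(1497 + 40990) = −36949710.
Balance: K_A = K_B + 3790×ρ, so ρ = (K_A − K_B)/3790 = 11066700/3790 = 2920 kg/m³.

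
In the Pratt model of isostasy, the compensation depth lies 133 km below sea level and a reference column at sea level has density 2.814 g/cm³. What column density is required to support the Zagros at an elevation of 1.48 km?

2.78 g/cm³

Pratt balance: ρ_ref D = ρ (D + h).
ρ = ρ_ref D/(D + h) = 2.814 × 133 km/(133 km + 1.48 km) = 2.78 g/cm³.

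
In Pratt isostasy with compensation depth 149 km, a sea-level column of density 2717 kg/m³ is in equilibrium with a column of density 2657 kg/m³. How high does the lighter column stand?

3.36 km

ρ_ref D = ρ (D + h) → h = D (ρ_ref − ρ)/ρ.
h = 149 km × (2717 − 2657)/2657 = 3.36 km.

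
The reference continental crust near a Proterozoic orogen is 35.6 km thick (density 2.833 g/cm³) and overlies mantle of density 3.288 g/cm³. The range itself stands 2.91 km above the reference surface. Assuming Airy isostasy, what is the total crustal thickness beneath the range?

56.6 km

Root depth r = h ρ_c / (ρ_m − ρ_c) = 2.91 km × 2.833 / 0.455 = 18.12 km.
Total thickness = T + h + r = 35.6 km + 2.91 km + 18.12 km = 56.6 km.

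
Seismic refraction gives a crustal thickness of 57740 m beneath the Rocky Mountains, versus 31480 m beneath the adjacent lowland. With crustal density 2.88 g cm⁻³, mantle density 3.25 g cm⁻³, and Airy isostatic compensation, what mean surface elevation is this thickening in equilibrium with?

2990 m

Excess crust Δ = 57740 m − 31480 m = 26260 m, split between elevation h and root r with h + r = Δ.
Airy balance ρ_c h = (ρ_m − ρ_c) r gives r = h ρ_c/(ρ_m − ρ_c), so h (1 + ρ_c/(ρ_m − ρ_c)) = Δ, i.e. h = Δ (ρ_m − ρ_c)/ρ_m.
h = 26260 m × 0.37/3.25 = 2990 m.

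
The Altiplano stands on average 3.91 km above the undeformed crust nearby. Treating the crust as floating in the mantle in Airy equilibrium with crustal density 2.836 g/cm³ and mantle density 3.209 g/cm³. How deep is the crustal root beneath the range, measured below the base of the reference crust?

29.7 km

For local isostatic compensation: the weight of the topography is balanced by the buoyancy of the root, ρ_c h = (ρ_m − ρ_c) r.
r = h · ρ_c / (ρ_m − ρ_c) = 3.91 km × 2.836 / (3.209 − 2.836) = 29.7 km.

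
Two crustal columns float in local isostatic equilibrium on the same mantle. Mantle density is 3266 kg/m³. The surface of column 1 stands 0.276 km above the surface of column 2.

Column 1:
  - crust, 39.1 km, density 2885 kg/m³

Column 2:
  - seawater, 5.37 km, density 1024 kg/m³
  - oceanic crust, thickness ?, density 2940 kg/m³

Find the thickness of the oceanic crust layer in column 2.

Take the compensation level at the base of the deeper column (depth z_c below the surface of column 1) and equate Σ ρ_i t_i down to z_c; mantle fills any gap and the z_c terms cancel.
Column 1: 39.1×2885 + (z_c − 39.1)×3266
Column 2: 0.276×0 + 5.37×1024 + x×2940 + (z_c − 0.276 − 5.37 − x)×3266
The z_c×3266 term appears on both sides and cancels. Collect the known terms of each column as K = Σ(ρt)_known − 3266 × (depth of known layers): K_1 = 112803.5 − 3266×39.1 = −14897.1; K_2 = 5498.88 − 3266×(0.276 + 5.37) = −12940.956.
Balance: K_1 = K_2 − x×(3266 − 2940), so x = (K_2 − K_1)/(3266 − 2940) = 1956.14/326 = 6 km.

6 km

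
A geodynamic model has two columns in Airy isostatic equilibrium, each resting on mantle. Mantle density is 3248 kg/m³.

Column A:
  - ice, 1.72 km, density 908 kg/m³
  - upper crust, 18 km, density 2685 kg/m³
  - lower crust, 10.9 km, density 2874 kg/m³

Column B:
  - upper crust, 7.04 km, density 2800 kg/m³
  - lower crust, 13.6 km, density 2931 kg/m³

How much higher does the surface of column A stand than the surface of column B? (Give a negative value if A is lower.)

3.32 km

For any compensation level in the mantle, the mantle terms cancel and isostasy reduces to e = (Σt_A − Σt_B) − (Σ(ρt)_A − Σ(ρt)_B) / ρ_m.
Σt_A = 30.62 km; Σt_B = 20.64 km; Σ(ρt)_A = 81218.36; Σ(ρt)_B = 59573.6 (in km·kg/m³).
e = (30.62 − 20.64) − (81218.36 − 59573.6) / 3248 = 3.32 km.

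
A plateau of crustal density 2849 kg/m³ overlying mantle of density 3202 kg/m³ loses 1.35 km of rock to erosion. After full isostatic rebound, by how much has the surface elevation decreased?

Rebound u = e ρ_c/ρ_m = 1.35 km × 2849/3202 = 1.201 km.
Net surface drop = e − u = 1.35 km − 1.201 km = e (ρ_m − ρ_c)/ρ_m = 0.149 km.

0.149 km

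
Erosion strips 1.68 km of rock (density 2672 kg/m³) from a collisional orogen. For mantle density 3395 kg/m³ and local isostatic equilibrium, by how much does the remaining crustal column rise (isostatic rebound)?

1.32 km

Unloading: uplift u = e ρ_c/ρ_m = 1.68 km × 2672/3395 = 1.32 km.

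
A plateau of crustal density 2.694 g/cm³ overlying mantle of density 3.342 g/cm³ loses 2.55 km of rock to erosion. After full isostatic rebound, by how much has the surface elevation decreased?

Rebound u = e ρ_c/ρ_m = 2.55 km × 2.694/3.342 = 2.056 km.
Net surface drop = e − u = 2.55 km − 2.056 km = e (ρ_m − ρ_c)/ρ_m = 0.494 km.

0.494 km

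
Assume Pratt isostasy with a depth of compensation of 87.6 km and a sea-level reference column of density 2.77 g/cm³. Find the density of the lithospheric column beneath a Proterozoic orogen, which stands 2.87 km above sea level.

2.68 g/cm³

Pratt balance: ρ_ref D = ρ (D + h).
ρ = ρ_ref D/(D + h) = 2.77 × 87.6 km/(87.6 km + 2.87 km) = 2.68 g/cm³.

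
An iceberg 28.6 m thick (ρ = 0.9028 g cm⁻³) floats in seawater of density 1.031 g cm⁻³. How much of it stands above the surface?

Floating equilibrium: submerged depth d = t ρ_obj/ρ_fluid = 28.6 m × 0.9028/1.031 = 25.04 m.
Freeboard = t − d = 28.6 m − 25.04 m = 3.56 m.

3.56 m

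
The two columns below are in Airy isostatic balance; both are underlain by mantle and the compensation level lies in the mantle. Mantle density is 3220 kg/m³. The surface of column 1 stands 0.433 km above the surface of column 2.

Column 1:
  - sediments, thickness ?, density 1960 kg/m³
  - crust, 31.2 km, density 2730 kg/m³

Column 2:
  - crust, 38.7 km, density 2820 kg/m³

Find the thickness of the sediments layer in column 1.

1.26 km

Take the compensation level at the base of the deeper column (depth z_c below the surface of column 1) and equate Σ ρ_i t_i down to z_c; mantle fills any gap and the z_c terms cancel.
Column 1: x×1960 + 31.2×2730 + (z_c − 31.2 − x)×3220
Column 2: 0.433×0 + 38.7×2820 + (z_c − 0.433 − 38.7)×3220
The z_c×3220 term appears on both sides and cancels. Collect the known terms of each column as K = Σ(ρt)_known − 3220 × (depth of known layers): K_1 = 85176 − 3220×31.2 = −15288; K_2 = 109134 − 3220×(0.433 + 38.7) = −16874.26.
Balance: K_1 − x×(3220 − 1960) = K_2, so x = (K_1 − K_2)/(3220 − 1960) = 1586.26/1260 = 1.26 km.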